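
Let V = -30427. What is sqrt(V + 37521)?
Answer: sqrt(7094) ≈ 84.226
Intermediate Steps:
sqrt(V + 37521) = sqrt(-30427 + 37521) = sqrt(7094)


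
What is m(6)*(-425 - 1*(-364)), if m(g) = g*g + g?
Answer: -2562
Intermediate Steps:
m(g) = g + g**2 (m(g) = g**2 + g = g + g**2)
m(6)*(-425 - 1*(-364)) = (6*(1 + 6))*(-425 - 1*(-364)) = (6*7)*(-425 + 364) = 42*(-61) = -2562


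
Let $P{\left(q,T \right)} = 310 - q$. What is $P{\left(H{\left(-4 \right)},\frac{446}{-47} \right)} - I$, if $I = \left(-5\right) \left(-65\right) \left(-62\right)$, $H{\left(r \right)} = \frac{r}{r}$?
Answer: $20459$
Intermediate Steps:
$H{\left(r \right)} = 1$
$I = -20150$ ($I = 325 \left(-62\right) = -20150$)
$P{\left(H{\left(-4 \right)},\frac{446}{-47} \right)} - I = \left(310 - 1\right) - -20150 = \left(310 - 1\right) + 20150 = 309 + 20150 = 20459$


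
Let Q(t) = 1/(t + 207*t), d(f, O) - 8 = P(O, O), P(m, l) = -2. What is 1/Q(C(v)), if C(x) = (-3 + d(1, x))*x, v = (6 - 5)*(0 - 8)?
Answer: -4992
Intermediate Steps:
v = -8 (v = 1*(-8) = -8)
d(f, O) = 6 (d(f, O) = 8 - 2 = 6)
C(x) = 3*x (C(x) = (-3 + 6)*x = 3*x)
Q(t) = 1/(208*t)
1/Q(C(v)) = 1/(1/(208*((3*(-8))))) = 1/((1/208)/(-24)) = 1/((1/208)*(-1/24)) = 1/(-1/4992) = -4992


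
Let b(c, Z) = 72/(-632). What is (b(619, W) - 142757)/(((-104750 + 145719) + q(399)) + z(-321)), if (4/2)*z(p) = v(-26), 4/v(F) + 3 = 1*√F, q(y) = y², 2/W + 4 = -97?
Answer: -1410923559188/1978355538351 - 402779*I*√26/1978355538351 ≈ -0.71318 - 1.0381e-6*I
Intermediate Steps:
W = -2/101 (W = 2/(-4 - 97) = 2/(-101) = 2*(-1/101) = -2/101 ≈ -0.019802)
v(F) = 4/(-3 + √F) (v(F) = 4/(-3 + 1*√F) = 4/(-3 + √F))
z(p) = 2/(-3 + I*√26) (z(p) = (4/(-3 + √(-26)))/2 = (4/(-3 + I*√26))/2 = 2/(-3 + I*√26))
b(c, Z) = -9/79 (b(c, Z) = 72*(-1/632) = -9/79)
(b(619, W) - 142757)/(((-104750 + 145719) + q(399)) + z(-321)) = (-9/79 - 142757)/(((-104750 + 145719) + 399²) + (-6/35 - 2*I*√26/35)) = -11277812/(79*((40969 + 159201) + (-6/35 - 2*I*√26/35))) = -11277812/(79*(200170 + (-6/35 - 2*I*√26/35))) = -11277812/(79*(7005944/35 - 2*I*√26/35))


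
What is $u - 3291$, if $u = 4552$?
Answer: $1261$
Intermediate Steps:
$u - 3291 = 4552 - 3291 = 1261$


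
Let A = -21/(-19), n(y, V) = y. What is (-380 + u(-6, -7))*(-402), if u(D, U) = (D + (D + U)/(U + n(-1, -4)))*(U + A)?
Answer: 2705460/19 ≈ 1.4239e+5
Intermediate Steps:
A = 21/19 (A = -21*(-1/19) = 21/19 ≈ 1.1053)
u(D, U) = (21/19 + U)*(D + (D + U)/(-1 + U)) (u(D, U) = (D + (D + U)/(U - 1))*(U + 21/19) = (D + (D + U)/(-1 + U))*(21/19 + U) = (21/19 + U)*(D + (D + U)/(-1 + U)))
(-380 + u(-6, -7))*(-402) = (-380 + (1/19)*(-7)*(21 + 19*(-7) + 21*(-6) + 19*(-6)*(-7))/(-1 - 7))*(-402) = (-380 + (1/19)*(-7)*(21 - 133 - 126 + 798)/(-8))*(-402) = (-380 + (1/19)*(-7)*(-⅛)*560)*(-402) = (-380 + 490/19)*(-402) = -6730/19*(-402) = 2705460/19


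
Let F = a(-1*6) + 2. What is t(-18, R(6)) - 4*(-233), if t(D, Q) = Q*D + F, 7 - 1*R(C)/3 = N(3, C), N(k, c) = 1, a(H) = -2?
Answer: 608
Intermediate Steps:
F = 0 (F = -2 + 2 = 0)
R(C) = 18 (R(C) = 21 - 3*1 = 21 - 3 = 18)
t(D, Q) = D*Q (t(D, Q) = Q*D + 0 = D*Q + 0 = D*Q)
t(-18, R(6)) - 4*(-233) = -18*18 - 4*(-233) = -324 + 932 = 608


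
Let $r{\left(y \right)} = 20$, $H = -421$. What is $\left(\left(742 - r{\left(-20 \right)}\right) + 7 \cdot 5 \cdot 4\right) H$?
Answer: $-362902$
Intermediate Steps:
$\left(\left(742 - r{\left(-20 \right)}\right) + 7 \cdot 5 \cdot 4\right) H = \left(\left(742 - 20\right) + 7 \cdot 5 \cdot 4\right) \left(-421\right) = \left(\left(742 - 20\right) + 35 \cdot 4\right) \left(-421\right) = \left(722 + 140\right) \left(-421\right) = 862 \left(-421\right) = -362902$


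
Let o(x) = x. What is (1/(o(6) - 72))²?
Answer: 1/4356 ≈ 0.00022957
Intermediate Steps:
(1/(o(6) - 72))² = (1/(6 - 72))² = (1/(-66))² = (-1/66)² = 1/4356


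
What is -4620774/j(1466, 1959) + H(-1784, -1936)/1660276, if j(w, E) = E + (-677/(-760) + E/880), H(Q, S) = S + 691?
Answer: -25654374189440811/10893600464044 ≈ -2355.0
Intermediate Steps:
H(Q, S) = 691 + S
j(w, E) = 677/760 + 881*E/880 (j(w, E) = E + (-677*(-1/760) + E*(1/880)) = E + (677/760 + E/880) = 677/760 + 881*E/880)
-4620774/j(1466, 1959) + H(-1784, -1936)/1660276 = -4620774/(677/760 + (881/880)*1959) + (691 - 1936)/1660276 = -4620774/(677/760 + 1725879/880) - 1245*1/1660276 = -4620774/6561319/3344 - 1245/1660276 = -4620774*3344/6561319 - 1245/1660276 = -15451868256/6561319 - 1245/1660276 = -25654374189440811/10893600464044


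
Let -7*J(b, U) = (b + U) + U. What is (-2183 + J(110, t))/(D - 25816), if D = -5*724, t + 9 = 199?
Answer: 751/9812 ≈ 0.076539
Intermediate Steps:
t = 190 (t = -9 + 199 = 190)
D = -3620
J(b, U) = -2*U/7 - b/7 (J(b, U) = -((b + U) + U)/7 = -((U + b) + U)/7 = -(b + 2*U)/7 = -2*U/7 - b/7)
(-2183 + J(110, t))/(D - 25816) = (-2183 + (-2/7*190 - ⅐*110))/(-3620 - 25816) = (-2183 + (-380/7 - 110/7))/(-29436) = (-2183 - 70)*(-1/29436) = -2253*(-1/29436) = 751/9812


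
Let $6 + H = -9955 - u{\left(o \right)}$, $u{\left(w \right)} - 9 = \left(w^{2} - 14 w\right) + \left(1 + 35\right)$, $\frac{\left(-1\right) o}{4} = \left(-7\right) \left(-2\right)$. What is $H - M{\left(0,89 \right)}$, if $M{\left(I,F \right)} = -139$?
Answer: $-13787$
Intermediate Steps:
$o = -56$ ($o = - 4 \left(\left(-7\right) \left(-2\right)\right) = \left(-4\right) 14 = -56$)
$u{\left(w \right)} = 45 + w^{2} - 14 w$ ($u{\left(w \right)} = 9 + \left(\left(w^{2} - 14 w\right) + \left(1 + 35\right)\right) = 9 + \left(\left(w^{2} - 14 w\right) + 36\right) = 9 + \left(36 + w^{2} - 14 w\right) = 45 + w^{2} - 14 w$)
$H = -13926$ ($H = -6 - \left(13136 + 784\right) = -6 - 13920 = -13926$)
$H - M{\left(0,89 \right)} = -13926 - -139 = -13926 + 139 = -13787$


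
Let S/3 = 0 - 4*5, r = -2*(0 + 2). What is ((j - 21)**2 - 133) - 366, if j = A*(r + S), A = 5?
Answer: 115782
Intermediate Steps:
r = -4 (r = -2*2 = -4)
S = -60 (S = 3*(0 - 4*5) = 3*(0 - 20) = 3*(-20) = -60)
j = -320 (j = 5*(-4 - 60) = 5*(-64) = -320)
((j - 21)**2 - 133) - 366 = ((-320 - 21)**2 - 133) - 366 = ((-341)**2 - 133) - 366 = (116281 - 133) - 366 = 116148 - 366 = 115782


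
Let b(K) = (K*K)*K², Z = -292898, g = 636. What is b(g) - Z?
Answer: 163617306914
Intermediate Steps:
b(K) = K⁴ (b(K) = K²*K² = K⁴)
b(g) - Z = 636⁴ - 1*(-292898) = 163617014016 + 292898 = 163617306914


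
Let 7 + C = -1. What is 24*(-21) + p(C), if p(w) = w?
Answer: -512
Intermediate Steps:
C = -8 (C = -7 - 1 = -8)
24*(-21) + p(C) = 24*(-21) - 8 = -504 - 8 = -512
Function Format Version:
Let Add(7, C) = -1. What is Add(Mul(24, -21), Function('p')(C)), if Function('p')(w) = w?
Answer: -512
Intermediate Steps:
C = -8 (C = Add(-7, -1) = -8)
Add(Mul(24, -21), Function('p')(C)) = Add(Mul(24, -21), -8) = Add(-504, -8) = -512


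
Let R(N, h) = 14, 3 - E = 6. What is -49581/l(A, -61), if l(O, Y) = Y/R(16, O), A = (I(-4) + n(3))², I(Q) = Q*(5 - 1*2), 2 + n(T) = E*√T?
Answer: 694134/61 ≈ 11379.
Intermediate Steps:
E = -3 (E = 3 - 1*6 = 3 - 6 = -3)
n(T) = -2 - 3*√T
I(Q) = 3*Q (I(Q) = Q*(5 - 2) = Q*3 = 3*Q)
A = (-14 - 3*√3)² (A = (3*(-4) + (-2 - 3*√3))² = (-12 + (-2 - 3*√3))² = (-14 - 3*√3)² ≈ 368.49)
l(O, Y) = Y/14
-49581/l(A, -61) = -49581/((1/14)*(-61)) = -49581/(-61/14) = -49581*(-14/61) = 694134/61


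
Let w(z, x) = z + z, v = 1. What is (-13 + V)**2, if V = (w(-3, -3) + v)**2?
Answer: 144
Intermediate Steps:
w(z, x) = 2*z
V = 25 (V = (2*(-3) + 1)**2 = (-6 + 1)**2 = (-5)**2 = 25)
(-13 + V)**2 = (-13 + 25)**2 = 12**2 = 144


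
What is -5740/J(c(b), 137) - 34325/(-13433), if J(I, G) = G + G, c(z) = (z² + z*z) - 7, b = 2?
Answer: -33850185/1840321 ≈ -18.394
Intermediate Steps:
c(z) = -7 + 2*z² (c(z) = (z² + z²) - 7 = 2*z² - 7 = -7 + 2*z²)
J(I, G) = 2*G
-5740/J(c(b), 137) - 34325/(-13433) = -5740/(2*137) - 34325/(-13433) = -5740/274 - 34325*(-1/13433) = -5740*1/274 + 34325/13433 = -2870/137 + 34325/13433 = -33850185/1840321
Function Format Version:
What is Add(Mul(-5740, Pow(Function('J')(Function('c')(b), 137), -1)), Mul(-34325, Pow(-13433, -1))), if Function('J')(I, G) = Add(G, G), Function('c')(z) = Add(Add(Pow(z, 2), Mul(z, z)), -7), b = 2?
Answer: Rational(-33850185, 1840321) ≈ -18.394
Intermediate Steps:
Function('c')(z) = Add(-7, Mul(2, Pow(z, 2))) (Function('c')(z) = Add(Add(Pow(z, 2), Pow(z, 2)), -7) = Add(Mul(2, Pow(z, 2)), -7) = Add(-7, Mul(2, Pow(z, 2))))
Function('J')(I, G) = Mul(2, G)
Add(Mul(-5740, Pow(Function('J')(Function('c')(b), 137), -1)), Mul(-34325, Pow(-13433, -1))) = Add(Mul(-5740, Pow(Mul(2, 137), -1)), Mul(-34325, Pow(-13433, -1))) = Add(Mul(-5740, Pow(274, -1)), Mul(-34325, Rational(-1, 13433))) = Add(Mul(-5740, Rational(1, 274)), Rational(34325, 13433)) = Add(Rational(-2870, 137), Rational(34325, 13433)) = Rational(-33850185, 1840321)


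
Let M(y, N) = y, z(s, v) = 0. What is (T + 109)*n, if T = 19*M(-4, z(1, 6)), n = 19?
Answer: 627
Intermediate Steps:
T = -76 (T = 19*(-4) = -76)
(T + 109)*n = (-76 + 109)*19 = 33*19 = 627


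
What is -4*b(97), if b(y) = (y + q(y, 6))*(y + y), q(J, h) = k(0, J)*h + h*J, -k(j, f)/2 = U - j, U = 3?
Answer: -498968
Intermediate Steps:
k(j, f) = -6 + 2*j (k(j, f) = -2*(3 - j) = -6 + 2*j)
q(J, h) = -6*h + J*h (q(J, h) = (-6 + 2*0)*h + h*J = (-6 + 0)*h + J*h = -6*h + J*h)
b(y) = 2*y*(-36 + 7*y) (b(y) = (y + 6*(-6 + y))*(y + y) = (y + (-36 + 6*y))*(2*y) = (-36 + 7*y)*(2*y) = 2*y*(-36 + 7*y))
-4*b(97) = -8*97*(-36 + 7*97) = -8*97*(-36 + 679) = -8*97*643 = -4*124742 = -498968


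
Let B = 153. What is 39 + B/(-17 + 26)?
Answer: 56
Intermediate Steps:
39 + B/(-17 + 26) = 39 + 153/(-17 + 26) = 39 + 153/9 = 39 + (⅑)*153 = 39 + 17 = 56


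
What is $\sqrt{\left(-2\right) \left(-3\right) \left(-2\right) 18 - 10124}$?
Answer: $2 i \sqrt{2585} \approx 101.69 i$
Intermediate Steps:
$\sqrt{\left(-2\right) \left(-3\right) \left(-2\right) 18 - 10124} = \sqrt{6 \left(-2\right) 18 - 10124} = \sqrt{\left(-12\right) 18 - 10124} = \sqrt{-216 - 10124} = \sqrt{-10340} = 2 i \sqrt{2585}$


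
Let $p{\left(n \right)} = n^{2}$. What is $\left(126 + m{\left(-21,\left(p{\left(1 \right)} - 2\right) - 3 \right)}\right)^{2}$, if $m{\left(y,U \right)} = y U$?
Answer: $44100$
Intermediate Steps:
$m{\left(y,U \right)} = U y$
$\left(126 + m{\left(-21,\left(p{\left(1 \right)} - 2\right) - 3 \right)}\right)^{2} = \left(126 + \left(\left(1^{2} - 2\right) - 3\right) \left(-21\right)\right)^{2} = \left(126 + \left(\left(1 - 2\right) - 3\right) \left(-21\right)\right)^{2} = \left(126 + \left(-1 - 3\right) \left(-21\right)\right)^{2} = \left(126 - -84\right)^{2} = \left(126 + 84\right)^{2} = 210^{2} = 44100$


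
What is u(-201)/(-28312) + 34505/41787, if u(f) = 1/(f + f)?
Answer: 130905358969/158531854896 ≈ 0.82574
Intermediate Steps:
u(f) = 1/(2*f)
u(-201)/(-28312) + 34505/41787 = ((½)/(-201))/(-28312) + 34505/41787 = ((½)*(-1/201))*(-1/28312) + 34505*(1/41787) = -1/402*(-1/28312) + 34505/41787 = 1/11381424 + 34505/41787 = 130905358969/158531854896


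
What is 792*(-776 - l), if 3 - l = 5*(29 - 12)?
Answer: -549648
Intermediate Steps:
l = -82 (l = 3 - 5*(29 - 12) = 3 - 5*17 = 3 - 1*85 = 3 - 85 = -82)
792*(-776 - l) = 792*(-776 - 1*(-82)) = 792*(-776 + 82) = 792*(-694) = -549648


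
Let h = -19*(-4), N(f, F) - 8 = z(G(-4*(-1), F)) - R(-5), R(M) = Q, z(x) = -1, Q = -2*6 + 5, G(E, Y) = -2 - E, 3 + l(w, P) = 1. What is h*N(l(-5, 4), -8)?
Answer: 1064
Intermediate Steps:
l(w, P) = -2 (l(w, P) = -3 + 1 = -2)
Q = -7 (Q = -12 + 5 = -7)
R(M) = -7
N(f, F) = 14 (N(f, F) = 8 + (-1 - 1*(-7)) = 8 + (-1 + 7) = 8 + 6 = 14)
h = 76
h*N(l(-5, 4), -8) = 76*14 = 1064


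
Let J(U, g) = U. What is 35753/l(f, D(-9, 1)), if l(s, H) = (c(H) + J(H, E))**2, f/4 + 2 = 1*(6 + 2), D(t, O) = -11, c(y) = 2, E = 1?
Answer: 35753/81 ≈ 441.40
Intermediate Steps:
f = 24 (f = -8 + 4*(1*(6 + 2)) = -8 + 4*(1*8) = -8 + 4*8 = -8 + 32 = 24)
l(s, H) = (2 + H)**2
35753/l(f, D(-9, 1)) = 35753/((2 - 11)**2) = 35753/((-9)**2) = 35753/81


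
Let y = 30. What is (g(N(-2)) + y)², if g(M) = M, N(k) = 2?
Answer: 1024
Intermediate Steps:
(g(N(-2)) + y)² = (2 + 30)² = 32² = 1024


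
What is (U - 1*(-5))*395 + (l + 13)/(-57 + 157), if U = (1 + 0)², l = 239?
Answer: 59313/25 ≈ 2372.5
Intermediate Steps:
U = 1 (U = 1² = 1)
(U - 1*(-5))*395 + (l + 13)/(-57 + 157) = (1 - 1*(-5))*395 + (239 + 13)/(-57 + 157) = (1 + 5)*395 + 252/100 = 6*395 + 252*(1/100) = 2370 + 63/25 = 59313/25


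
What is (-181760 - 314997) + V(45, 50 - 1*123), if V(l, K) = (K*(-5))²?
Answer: -363532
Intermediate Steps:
V(l, K) = 25*K² (V(l, K) = (-5*K)² = 25*K²)
(-181760 - 314997) + V(45, 50 - 1*123) = (-181760 - 314997) + 25*(50 - 1*123)² = -496757 + 25*(50 - 123)² = -496757 + 25*(-73)² = -496757 + 25*5329 = -496757 + 133225 = -363532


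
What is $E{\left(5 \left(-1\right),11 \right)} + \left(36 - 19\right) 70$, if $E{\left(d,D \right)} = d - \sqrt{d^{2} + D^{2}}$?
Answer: $1185 - \sqrt{146} \approx 1172.9$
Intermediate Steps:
$E{\left(d,D \right)} = d - \sqrt{D^{2} + d^{2}}$
$E{\left(5 \left(-1\right),11 \right)} + \left(36 - 19\right) 70 = \left(5 \left(-1\right) - \sqrt{11^{2} + \left(5 \left(-1\right)\right)^{2}}\right) + \left(36 - 19\right) 70 = \left(-5 - \sqrt{121 + \left(-5\right)^{2}}\right) + 17 \cdot 70 = \left(-5 - \sqrt{121 + 25}\right) + 1190 = \left(-5 - \sqrt{146}\right) + 1190 = 1185 - \sqrt{146}$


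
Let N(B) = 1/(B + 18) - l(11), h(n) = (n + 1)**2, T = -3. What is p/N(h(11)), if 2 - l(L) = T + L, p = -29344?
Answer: -679104/139 ≈ -4885.6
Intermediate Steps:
h(n) = (1 + n)**2
l(L) = 5 - L (l(L) = 2 - (-3 + L) = 2 + (3 - L) = 5 - L)
N(B) = 6 + 1/(18 + B) (N(B) = 1/(B + 18) - (5 - 1*11) = 1/(18 + B) - (5 - 11) = 1/(18 + B) - 1*(-6) = 1/(18 + B) + 6 = 6 + 1/(18 + B))
p/N(h(11)) = -29344*(18 + (1 + 11)**2)/(109 + 6*(1 + 11)**2) = -29344*(18 + 12**2)/(109 + 6*12**2) = -29344*(18 + 144)/(109 + 6*144) = -29344*162/(109 + 864) = -29344/((1/162)*973) = -29344/973/162 = -29344*162/973 = -679104/139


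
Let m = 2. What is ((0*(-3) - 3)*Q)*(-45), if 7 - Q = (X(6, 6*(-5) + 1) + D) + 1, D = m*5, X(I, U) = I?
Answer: -1350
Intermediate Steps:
D = 10 (D = 2*5 = 10)
Q = -10 (Q = 7 - ((6 + 10) + 1) = 7 - (16 + 1) = 7 - 1*17 = 7 - 17 = -10)
((0*(-3) - 3)*Q)*(-45) = ((0*(-3) - 3)*(-10))*(-45) = ((0 - 3)*(-10))*(-45) = -3*(-10)*(-45) = 30*(-45) = -1350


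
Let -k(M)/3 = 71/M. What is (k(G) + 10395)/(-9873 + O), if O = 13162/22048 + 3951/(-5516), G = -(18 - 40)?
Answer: -1736664643896/1651013183215 ≈ -1.0519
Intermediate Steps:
G = 22 (G = -1*(-22) = 22)
k(M) = -213/M
O = -1813757/15202096 (O = 13162*(1/22048) + 3951*(-1/5516) = 6581/11024 - 3951/5516 = -1813757/15202096 ≈ -0.11931)
(k(G) + 10395)/(-9873 + O) = (-213/22 + 10395)/(-9873 - 1813757/15202096) = (-213*1/22 + 10395)/(-150092107565/15202096) = (-213/22 + 10395)*(-15202096/150092107565) = (228477/22)*(-15202096/150092107565) = -1736664643896/1651013183215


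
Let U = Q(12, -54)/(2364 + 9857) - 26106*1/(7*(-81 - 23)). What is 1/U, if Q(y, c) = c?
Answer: 4448444/159501057 ≈ 0.027890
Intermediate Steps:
U = 159501057/4448444 (U = -54/(2364 + 9857) - 26106*1/(7*(-81 - 23)) = -54/12221 - 26106/((-104*7)) = -54*1/12221 - 26106/(-728) = -54/12221 - 26106*(-1/728) = -54/12221 + 13053/364 = 159501057/4448444 ≈ 35.855)
1/U = 1/(159501057/4448444) = 4448444/159501057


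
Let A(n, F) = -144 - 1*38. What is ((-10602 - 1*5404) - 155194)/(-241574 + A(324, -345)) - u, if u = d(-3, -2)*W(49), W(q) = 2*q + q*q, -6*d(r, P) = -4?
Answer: -100648574/60439 ≈ -1665.3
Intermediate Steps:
A(n, F) = -182 (A(n, F) = -144 - 38 = -182)
d(r, P) = ⅔ (d(r, P) = -⅙*(-4) = ⅔)
W(q) = q² + 2*q (W(q) = 2*q + q² = q² + 2*q)
u = 1666 (u = 2*(49*(2 + 49))/3 = 2*(49*51)/3 = (⅔)*2499 = 1666)
((-10602 - 1*5404) - 155194)/(-241574 + A(324, -345)) - u = ((-10602 - 1*5404) - 155194)/(-241574 - 182) - 1*1666 = ((-10602 - 5404) - 155194)/(-241756) - 1666 = (-16006 - 155194)*(-1/241756) - 1666 = -171200*(-1/241756) - 1666 = 42800/60439 - 1666 = -100648574/60439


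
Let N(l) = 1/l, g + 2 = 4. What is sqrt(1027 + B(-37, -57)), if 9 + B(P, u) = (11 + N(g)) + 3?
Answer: sqrt(4130)/2 ≈ 32.133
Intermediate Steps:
g = 2 (g = -2 + 4 = 2)
B(P, u) = 11/2 (B(P, u) = -9 + ((11 + 1/2) + 3) = -9 + (23/2 + 3) = -9 + 29/2 = 11/2)
sqrt(1027 + B(-37, -57)) = sqrt(1027 + 11/2) = sqrt(2065/2) = sqrt(4130)/2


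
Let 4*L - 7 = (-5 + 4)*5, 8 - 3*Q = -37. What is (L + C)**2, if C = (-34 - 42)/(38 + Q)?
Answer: 9801/11236 ≈ 0.87229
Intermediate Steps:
Q = 15 (Q = 8/3 - 1/3*(-37) = 8/3 + 37/3 = 15)
C = -76/53 (C = (-34 - 42)/(38 + 15) = -76/53 ≈ -1.4340)
L = 1/2 (L = 7/4 + ((-5 + 4)*5)/4 = 7/4 + (-1*5)/4 = 7/4 + (1/4)*(-5) = 7/4 - 5/4 = 1/2 ≈ 0.50000)
(L + C)**2 = (1/2 - 76/53)**2 = (-99/106)**2 = 9801/11236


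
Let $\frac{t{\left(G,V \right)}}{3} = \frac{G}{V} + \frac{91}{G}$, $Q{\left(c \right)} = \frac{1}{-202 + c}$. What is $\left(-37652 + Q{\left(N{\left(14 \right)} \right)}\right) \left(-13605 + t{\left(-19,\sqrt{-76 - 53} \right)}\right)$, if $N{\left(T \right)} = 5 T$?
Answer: $\frac{107174481660}{209} - \frac{94431235 i \sqrt{129}}{5676} \approx 5.128 \cdot 10^{8} - 1.8896 \cdot 10^{5} i$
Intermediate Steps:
$t{\left(G,V \right)} = \frac{273}{G} + \frac{3 G}{V}$ ($t{\left(G,V \right)} = 3 \left(\frac{G}{V} + \frac{91}{G}\right) = 3 \left(\frac{91}{G} + \frac{G}{V}\right) = \frac{273}{G} + \frac{3 G}{V}$)
$\left(-37652 + Q{\left(N{\left(14 \right)} \right)}\right) \left(-13605 + t{\left(-19,\sqrt{-76 - 53} \right)}\right) = \left(-37652 + \frac{1}{-202 + 5 \cdot 14}\right) \left(-13605 + \left(\frac{273}{-19} + 3 \left(-19\right) \frac{1}{\sqrt{-76 - 53}}\right)\right) = \left(-37652 + \frac{1}{-202 + 70}\right) \left(-13605 + \left(273 \left(- \frac{1}{19}\right) + 3 \left(-19\right) \frac{1}{\sqrt{-129}}\right)\right) = \left(-37652 + \frac{1}{-132}\right) \left(-13605 - \left(\frac{273}{19} + \frac{57}{i \sqrt{129}}\right)\right) = \left(-37652 - \frac{1}{132}\right) \left(-13605 - \left(\frac{273}{19} + 57 \left(- \frac{i \sqrt{129}}{129}\right)\right)\right) = - \frac{4970065 \left(-13605 - \left(\frac{273}{19} - \frac{19 i \sqrt{129}}{43}\right)\right)}{132} = - \frac{4970065 \left(- \frac{258768}{19} + \frac{19 i \sqrt{129}}{43}\right)}{132} = \frac{107174481660}{209} - \frac{94431235 i \sqrt{129}}{5676}$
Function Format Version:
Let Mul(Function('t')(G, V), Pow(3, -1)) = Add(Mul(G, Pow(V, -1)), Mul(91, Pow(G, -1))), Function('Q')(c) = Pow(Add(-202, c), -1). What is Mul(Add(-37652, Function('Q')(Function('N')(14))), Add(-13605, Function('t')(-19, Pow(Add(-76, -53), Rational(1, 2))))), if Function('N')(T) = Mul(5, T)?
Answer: Add(Rational(107174481660, 209), Mul(Rational(-94431235, 5676), I, Pow(129, Rational(1, 2)))) ≈ Add(5.1280e+8, Mul(-1.8896e+5, I))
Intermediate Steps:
Function('t')(G, V) = Add(Mul(273, Pow(G, -1)), Mul(3, G, Pow(V, -1))) (Function('t')(G, V) = Mul(3, Add(Mul(G, Pow(V, -1)), Mul(91, Pow(G, -1)))) = Mul(3, Add(Mul(91, Pow(G, -1)), Mul(G, Pow(V, -1)))) = Add(Mul(273, Pow(G, -1)), Mul(3, G, Pow(V, -1))))
Mul(Add(-37652, Function('Q')(Function('N')(14))), Add(-13605, Function('t')(-19, Pow(Add(-76, -53), Rational(1, 2))))) = Mul(Add(-37652, Pow(Add(-202, Mul(5, 14)), -1)), Add(-13605, Add(Mul(273, Pow(-19, -1)), Mul(3, -19, Pow(Pow(Add(-76, -53), Rational(1, 2)), -1))))) = Mul(Add(-37652, Pow(Add(-202, 70), -1)), Add(-13605, Add(Mul(273, Rational(-1, 19)), Mul(3, -19, Pow(Pow(-129, Rational(1, 2)), -1))))) = Mul(Add(-37652, Pow(-132, -1)), Add(-13605, Add(Rational(-273, 19), Mul(3, -19, Pow(Mul(I, Pow(129, Rational(1, 2))), -1))))) = Mul(Add(-37652, Rational(-1, 132)), Add(-13605, Add(Rational(-273, 19), Mul(3, -19, Mul(Rational(-1, 129), I, Pow(129, Rational(1, 2))))))) = Mul(Rational(-4970065, 132), Add(-13605, Add(Rational(-273, 19), Mul(Rational(19, 43), I, Pow(129, Rational(1, 2)))))) = Mul(Rational(-4970065, 132), Add(Rational(-258768, 19), Mul(Rational(19, 43), I, Pow(129, Rational(1, 2))))) = Add(Rational(107174481660, 209), Mul(Rational(-94431235, 5676), I, Pow(129, Rational(1, 2))))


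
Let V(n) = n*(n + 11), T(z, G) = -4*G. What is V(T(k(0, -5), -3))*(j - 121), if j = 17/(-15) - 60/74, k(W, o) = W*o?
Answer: -6277528/185 ≈ -33933.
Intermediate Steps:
j = -1079/555 (j = 17*(-1/15) - 60*1/74 = -17/15 - 30/37 = -1079/555 ≈ -1.9441)
V(n) = n*(11 + n)
V(T(k(0, -5), -3))*(j - 121) = ((-4*(-3))*(11 - 4*(-3)))*(-1079/555 - 121) = (12*(11 + 12))*(-68234/555) = (12*23)*(-68234/555) = 276*(-68234/555) = -6277528/185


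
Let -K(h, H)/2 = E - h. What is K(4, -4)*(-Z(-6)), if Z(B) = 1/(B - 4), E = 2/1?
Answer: 2/5 ≈ 0.40000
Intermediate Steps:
E = 2 (E = 2*1 = 2)
Z(B) = 1/(-4 + B)
K(h, H) = -4 + 2*h (K(h, H) = -2*(2 - h) = -4 + 2*h)
K(4, -4)*(-Z(-6)) = (-4 + 2*4)*(-1/(-4 - 6)) = (-4 + 8)*(-1/(-10)) = 4*(-1*(-1/10)) = 4*(1/10) = 2/5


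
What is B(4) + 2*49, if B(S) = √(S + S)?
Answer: 98 + 2*√2 ≈ 100.83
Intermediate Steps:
B(S) = √2*√S (B(S) = √(2*S) = √2*√S)
B(4) + 2*49 = √2*√4 + 2*49 = √2*2 + 98 = 2*√2 + 98 = 98 + 2*√2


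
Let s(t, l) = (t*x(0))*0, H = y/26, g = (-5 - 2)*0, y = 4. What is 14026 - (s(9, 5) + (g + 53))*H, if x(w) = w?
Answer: 182232/13 ≈ 14018.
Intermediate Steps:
g = 0 (g = -7*0 = 0)
H = 2/13 (H = 4/26 = 4*(1/26) = 2/13 ≈ 0.15385)
s(t, l) = 0 (s(t, l) = (t*0)*0 = 0*0 = 0)
14026 - (s(9, 5) + (g + 53))*H = 14026 - (0 + (0 + 53))*2/13 = 14026 - (0 + 53)*2/13 = 14026 - 53*2/13 = 14026 - 1*106/13 = 14026 - 106/13 = 182232/13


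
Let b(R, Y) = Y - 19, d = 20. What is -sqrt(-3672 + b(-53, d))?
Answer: -I*sqrt(3671) ≈ -60.589*I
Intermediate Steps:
b(R, Y) = -19 + Y
-sqrt(-3672 + b(-53, d)) = -sqrt(-3672 + (-19 + 20)) = -sqrt(-3672 + 1) = -sqrt(-3671) = -I*sqrt(3671)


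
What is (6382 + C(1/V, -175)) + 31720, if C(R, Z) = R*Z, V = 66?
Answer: 2514557/66 ≈ 38099.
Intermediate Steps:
(6382 + C(1/V, -175)) + 31720 = (6382 - 175/66) + 31720 = 421037/66 + 31720 = 2514557/66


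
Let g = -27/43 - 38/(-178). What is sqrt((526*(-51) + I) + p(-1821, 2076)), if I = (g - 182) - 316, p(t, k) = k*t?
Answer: I*sqrt(55767602841502)/3827 ≈ 1951.3*I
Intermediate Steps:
g = -1586/3827 (g = -27*1/43 - 38*(-1/178) = -27/43 + 19/89 = -1586/3827 ≈ -0.41442)
I = -1907432/3827 (I = (-1586/3827 - 182) - 316 = -698100/3827 - 316 = -1907432/3827 ≈ -498.41)
sqrt((526*(-51) + I) + p(-1821, 2076)) = sqrt((526*(-51) - 1907432/3827) + 2076*(-1821)) = sqrt((-26826 - 1907432/3827) - 3780396) = sqrt(-104570534/3827 - 3780396) = sqrt(-14572146026/3827) = I*sqrt(55767602841502)/3827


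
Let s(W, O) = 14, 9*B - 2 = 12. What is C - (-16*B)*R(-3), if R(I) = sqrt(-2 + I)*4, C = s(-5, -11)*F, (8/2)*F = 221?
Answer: 1547/2 + 896*I*sqrt(5)/9 ≈ 773.5 + 222.61*I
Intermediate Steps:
B = 14/9 (B = 2/9 + (1/9)*12 = 2/9 + 4/3 = 14/9 ≈ 1.5556)
F = 221/4 (F = (1/4)*221 = 221/4 ≈ 55.250)
C = 1547/2 (C = 14*(221/4) = 1547/2 ≈ 773.50)
R(I) = 4*sqrt(-2 + I)
C - (-16*B)*R(-3) = 1547/2 - (-16*14/9)*4*sqrt(-2 - 3) = 1547/2 - (-224)*4*sqrt(-5)/9 = 1547/2 - (-224)*4*(I*sqrt(5))/9 = 1547/2 - (-224)*4*I*sqrt(5)/9 = 1547/2 - (-896)*I*sqrt(5)/9 = 1547/2 + 896*I*sqrt(5)/9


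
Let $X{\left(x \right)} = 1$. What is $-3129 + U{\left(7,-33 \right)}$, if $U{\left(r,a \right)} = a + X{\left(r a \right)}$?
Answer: $-3161$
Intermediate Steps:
$U{\left(r,a \right)} = 1 + a$ ($U{\left(r,a \right)} = a + 1 = 1 + a$)
$-3129 + U{\left(7,-33 \right)} = -3129 + \left(1 - 33\right) = -3129 - 32 = -3161$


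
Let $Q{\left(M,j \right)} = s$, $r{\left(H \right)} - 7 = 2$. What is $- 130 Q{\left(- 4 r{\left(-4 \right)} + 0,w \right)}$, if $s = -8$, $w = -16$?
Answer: $1040$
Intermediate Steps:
$r{\left(H \right)} = 9$ ($r{\left(H \right)} = 7 + 2 = 9$)
$Q{\left(M,j \right)} = -8$
$- 130 Q{\left(- 4 r{\left(-4 \right)} + 0,w \right)} = \left(-130\right) \left(-8\right) = 1040$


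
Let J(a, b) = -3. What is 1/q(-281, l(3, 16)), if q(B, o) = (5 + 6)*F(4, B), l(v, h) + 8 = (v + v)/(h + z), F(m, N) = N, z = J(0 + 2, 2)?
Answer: -1/3091 ≈ -0.00032352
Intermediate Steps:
z = -3
l(v, h) = -8 + 2*v/(-3 + h) (l(v, h) = -8 + (v + v)/(h - 3) = -8 + (2*v)/(-3 + h) = -8 + 2*v/(-3 + h))
q(B, o) = 11*B (q(B, o) = (5 + 6)*B = 11*B)
1/q(-281, l(3, 16)) = 1/(11*(-281)) = 1/(-3091) = -1/3091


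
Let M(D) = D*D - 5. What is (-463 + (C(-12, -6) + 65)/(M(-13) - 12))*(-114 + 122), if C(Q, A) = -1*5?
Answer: -70316/19 ≈ -3700.8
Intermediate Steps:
C(Q, A) = -5
M(D) = -5 + D² (M(D) = D² - 5 = -5 + D²)
(-463 + (C(-12, -6) + 65)/(M(-13) - 12))*(-114 + 122) = (-463 + (-5 + 65)/((-5 + (-13)²) - 12))*(-114 + 122) = (-463 + 60/((-5 + 169) - 12))*8 = (-463 + 60/(164 - 12))*8 = (-463 + 60/152)*8 = (-463 + 60*(1/152))*8 = (-463 + 15/38)*8 = -17579/38*8 = -70316/19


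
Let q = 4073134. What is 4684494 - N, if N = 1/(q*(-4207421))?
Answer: 80279998416833718517/17137389527414 ≈ 4.6845e+6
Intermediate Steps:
N = -1/17137389527414 (N = 1/(4073134*(-4207421)) = (1/4073134)*(-1/4207421) = -1/17137389527414 ≈ -5.8352e-14)
4684494 - N = 4684494 - 1*(-1/17137389527414) = 4684494 + 1/17137389527414 = 80279998416833718517/17137389527414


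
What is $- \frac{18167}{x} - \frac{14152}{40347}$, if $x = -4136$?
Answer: $\frac{674451277}{166875192} \approx 4.0416$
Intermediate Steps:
$- \frac{18167}{x} - \frac{14152}{40347} = - \frac{18167}{-4136} - \frac{14152}{40347} = \left(-18167\right) \left(- \frac{1}{4136}\right) - \frac{14152}{40347} = \frac{18167}{4136} - \frac{14152}{40347} = \frac{674451277}{166875192}$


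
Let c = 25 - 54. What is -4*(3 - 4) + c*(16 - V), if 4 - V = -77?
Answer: 1889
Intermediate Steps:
V = 81 (V = 4 - 1*(-77) = 4 + 77 = 81)
c = -29
-4*(3 - 4) + c*(16 - V) = -4*(3 - 4) - 29*(16 - 1*81) = -4*(-1) - 29*(16 - 81) = 4 - 29*(-65) = 4 + 1885 = 1889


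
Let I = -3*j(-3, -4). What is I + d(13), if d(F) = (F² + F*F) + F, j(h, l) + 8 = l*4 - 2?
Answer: 429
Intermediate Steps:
j(h, l) = -10 + 4*l (j(h, l) = -8 + (l*4 - 2) = -8 + (4*l - 2) = -8 + (-2 + 4*l) = -10 + 4*l)
d(F) = F + 2*F² (d(F) = (F² + F²) + F = 2*F² + F = F + 2*F²)
I = 78 (I = -3*(-10 + 4*(-4)) = -3*(-10 - 16) = -3*(-26) = 78)
I + d(13) = 78 + 13*(1 + 2*13) = 78 + 13*(1 + 26) = 78 + 13*27 = 78 + 351 = 429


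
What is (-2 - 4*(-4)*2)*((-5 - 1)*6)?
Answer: -1080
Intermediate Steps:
(-2 - 4*(-4)*2)*((-5 - 1)*6) = (-2 + 16*2)*(-6*6) = (-2 + 32)*(-36) = 30*(-36) = -1080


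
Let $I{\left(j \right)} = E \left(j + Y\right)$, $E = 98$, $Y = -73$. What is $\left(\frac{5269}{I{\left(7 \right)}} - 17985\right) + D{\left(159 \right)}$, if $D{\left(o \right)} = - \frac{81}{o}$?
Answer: $- \frac{560525803}{31164} \approx -17986.0$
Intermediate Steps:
$I{\left(j \right)} = -7154 + 98 j$ ($I{\left(j \right)} = 98 \left(j - 73\right) = 98 \left(-73 + j\right) = -7154 + 98 j$)
$\left(\frac{5269}{I{\left(7 \right)}} - 17985\right) + D{\left(159 \right)} = \left(\frac{5269}{-7154 + 98 \cdot 7} - 17985\right) - \frac{81}{159} = \left(\frac{5269}{-7154 + 686} - 17985\right) - \frac{27}{53} = \left(\frac{5269}{-6468} - 17985\right) - \frac{27}{53} = \left(5269 \left(- \frac{1}{6468}\right) - 17985\right) - \frac{27}{53} = \left(- \frac{479}{588} - 17985\right) - \frac{27}{53} = - \frac{10575659}{588} - \frac{27}{53} = - \frac{560525803}{31164}$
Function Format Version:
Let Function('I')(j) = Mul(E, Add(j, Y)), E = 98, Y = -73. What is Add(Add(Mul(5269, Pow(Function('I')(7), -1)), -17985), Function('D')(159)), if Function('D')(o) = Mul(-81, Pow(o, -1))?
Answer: Rational(-560525803, 31164) ≈ -17986.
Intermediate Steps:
Function('I')(j) = Add(-7154, Mul(98, j)) (Function('I')(j) = Mul(98, Add(j, -73)) = Mul(98, Add(-73, j)) = Add(-7154, Mul(98, j)))
Add(Add(Mul(5269, Pow(Function('I')(7), -1)), -17985), Function('D')(159)) = Add(Add(Mul(5269, Pow(Add(-7154, Mul(98, 7)), -1)), -17985), Mul(-81, Pow(159, -1))) = Add(Add(Mul(5269, Pow(Add(-7154, 686), -1)), -17985), Mul(-81, Rational(1, 159))) = Add(Add(Mul(5269, Pow(-6468, -1)), -17985), Rational(-27, 53)) = Add(Add(Mul(5269, Rational(-1, 6468)), -17985), Rational(-27, 53)) = Add(Add(Rational(-479, 588), -17985), Rational(-27, 53)) = Add(Rational(-10575659, 588), Rational(-27, 53)) = Rational(-560525803, 31164)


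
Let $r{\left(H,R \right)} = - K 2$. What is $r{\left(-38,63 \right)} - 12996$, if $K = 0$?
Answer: $-12996$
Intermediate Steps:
$r{\left(H,R \right)} = 0$ ($r{\left(H,R \right)} = \left(-1\right) 0 \cdot 2 = 0 \cdot 2 = 0$)
$r{\left(-38,63 \right)} - 12996 = 0 - 12996 = -12996$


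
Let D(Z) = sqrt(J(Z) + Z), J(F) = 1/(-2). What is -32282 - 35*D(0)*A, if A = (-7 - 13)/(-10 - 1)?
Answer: -32282 - 350*I*sqrt(2)/11 ≈ -32282.0 - 44.998*I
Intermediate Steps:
J(F) = -1/2
D(Z) = sqrt(-1/2 + Z)
A = 20/11 (A = -20/(-11) = -20*(-1/11) = 20/11 ≈ 1.8182)
-32282 - 35*D(0)*A = -32282 - 35*(sqrt(-2 + 4*0)/2)*20/11 = -32282 - 35*(sqrt(-2 + 0)/2)*20/11 = -32282 - 35*(sqrt(-2)/2)*20/11 = -32282 - 35*((I*sqrt(2))/2)*20/11 = -32282 - 35*(I*sqrt(2)/2)*20/11 = -32282 - 35*I*sqrt(2)/2*20/11 = -32282 - 350*I*sqrt(2)/11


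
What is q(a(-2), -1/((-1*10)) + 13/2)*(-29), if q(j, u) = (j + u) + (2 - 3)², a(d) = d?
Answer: -812/5 ≈ -162.40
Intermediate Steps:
q(j, u) = 1 + j + u (q(j, u) = (j + u) + (-1)² = (j + u) + 1 = 1 + j + u)
q(a(-2), -1/((-1*10)) + 13/2)*(-29) = (1 - 2 + (-1/((-1*10)) + 13/2))*(-29) = (1 - 2 + (-1/(-10) + 13*(½)))*(-29) = (1 - 2 + (-1*(-⅒) + 13/2))*(-29) = (1 - 2 + (⅒ + 13/2))*(-29) = (1 - 2 + 33/5)*(-29) = (28/5)*(-29) = -812/5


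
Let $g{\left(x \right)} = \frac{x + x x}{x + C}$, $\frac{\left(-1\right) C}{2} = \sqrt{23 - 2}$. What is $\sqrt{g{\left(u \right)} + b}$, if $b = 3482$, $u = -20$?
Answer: $\frac{\sqrt{34630 + 3482 \sqrt{21}}}{\sqrt{10 + \sqrt{21}}} \approx 58.898$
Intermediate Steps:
$C = - 2 \sqrt{21}$ ($C = - 2 \sqrt{23 - 2} = - 2 \sqrt{21} \approx -9.1651$)
$g{\left(x \right)} = \frac{x + x^{2}}{x - 2 \sqrt{21}}$ ($g{\left(x \right)} = \frac{x + x x}{x - 2 \sqrt{21}} = \frac{x + x^{2}}{x - 2 \sqrt{21}}$)
$\sqrt{g{\left(u \right)} + b} = \sqrt{- \frac{20 \left(1 - 20\right)}{-20 - 2 \sqrt{21}} + 3482} = \sqrt{\left(-20\right) \frac{1}{-20 - 2 \sqrt{21}} \left(-19\right) + 3482} = \sqrt{\frac{380}{-20 - 2 \sqrt{21}} + 3482} = \sqrt{3482 + \frac{380}{-20 - 2 \sqrt{21}}}$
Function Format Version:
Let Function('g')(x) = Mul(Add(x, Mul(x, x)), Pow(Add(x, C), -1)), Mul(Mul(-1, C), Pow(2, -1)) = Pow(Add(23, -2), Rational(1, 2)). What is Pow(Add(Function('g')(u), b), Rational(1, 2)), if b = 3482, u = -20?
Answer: Mul(Pow(Add(10, Pow(21, Rational(1, 2))), Rational(-1, 2)), Pow(Add(34630, Mul(3482, Pow(21, Rational(1, 2)))), Rational(1, 2))) ≈ 58.898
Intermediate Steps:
C = Mul(-2, Pow(21, Rational(1, 2))) (C = Mul(-2, Pow(Add(23, -2), Rational(1, 2))) = Mul(-2, Pow(21, Rational(1, 2))) ≈ -9.1651)
Function('g')(x) = Mul(Pow(Add(x, Mul(-2, Pow(21, Rational(1, 2)))), -1), Add(x, Pow(x, 2))) (Function('g')(x) = Mul(Add(x, Mul(x, x)), Pow(Add(x, Mul(-2, Pow(21, Rational(1, 2)))), -1)) = Mul(Add(x, Pow(x, 2)), Pow(Add(x, Mul(-2, Pow(21, Rational(1, 2)))), -1)) = Mul(Pow(Add(x, Mul(-2, Pow(21, Rational(1, 2)))), -1), Add(x, Pow(x, 2))))
Pow(Add(Function('g')(u), b), Rational(1, 2)) = Pow(Add(Mul(-20, Pow(Add(-20, Mul(-2, Pow(21, Rational(1, 2)))), -1), Add(1, -20)), 3482), Rational(1, 2)) = Pow(Add(Mul(-20, Pow(Add(-20, Mul(-2, Pow(21, Rational(1, 2)))), -1), -19), 3482), Rational(1, 2)) = Pow(Add(Mul(380, Pow(Add(-20, Mul(-2, Pow(21, Rational(1, 2)))), -1)), 3482), Rational(1, 2)) = Pow(Add(3482, Mul(380, Pow(Add(-20, Mul(-2, Pow(21, Rational(1, 2)))), -1))), Rational(1, 2))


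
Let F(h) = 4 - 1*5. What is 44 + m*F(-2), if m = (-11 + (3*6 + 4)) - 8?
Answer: 41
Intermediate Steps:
F(h) = -1 (F(h) = 4 - 5 = -1)
m = 3 (m = (-11 + (18 + 4)) - 8 = (-11 + 22) - 8 = 11 - 8 = 3)
44 + m*F(-2) = 44 + 3*(-1) = 44 - 3 = 41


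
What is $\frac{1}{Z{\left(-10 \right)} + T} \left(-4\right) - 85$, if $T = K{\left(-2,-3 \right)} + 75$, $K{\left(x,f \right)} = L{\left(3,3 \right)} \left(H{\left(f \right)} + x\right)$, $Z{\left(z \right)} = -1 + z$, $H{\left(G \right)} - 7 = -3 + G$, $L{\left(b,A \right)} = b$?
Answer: $- \frac{5189}{61} \approx -85.066$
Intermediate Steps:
$H{\left(G \right)} = 4 + G$ ($H{\left(G \right)} = 7 + \left(-3 + G\right) = 4 + G$)
$K{\left(x,f \right)} = 12 + 3 f + 3 x$ ($K{\left(x,f \right)} = 3 \left(\left(4 + f\right) + x\right) = 3 \left(4 + f + x\right) = 12 + 3 f + 3 x$)
$T = 72$ ($T = \left(12 + 3 \left(-3\right) + 3 \left(-2\right)\right) + 75 = \left(12 - 9 - 6\right) + 75 = -3 + 75 = 72$)
$\frac{1}{Z{\left(-10 \right)} + T} \left(-4\right) - 85 = \frac{1}{\left(-1 - 10\right) + 72} \left(-4\right) - 85 = \frac{1}{-11 + 72} \left(-4\right) - 85 = \frac{1}{61} \left(-4\right) - 85 = - \frac{4}{61} - 85 = - \frac{5189}{61}$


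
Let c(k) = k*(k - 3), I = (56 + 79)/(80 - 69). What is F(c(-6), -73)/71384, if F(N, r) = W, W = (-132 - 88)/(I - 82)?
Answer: 605/13687882 ≈ 4.4200e-5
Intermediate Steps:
I = 135/11 ≈ 12.273
c(k) = k*(-3 + k)
W = 2420/767 (W = (-132 - 88)/(135/11 - 82) = -220/(-767/11) = -220*(-11/767) = 2420/767 ≈ 3.1552)
F(N, r) = 2420/767
F(c(-6), -73)/71384 = (2420/767)/71384 = (2420/767)*(1/71384) = 605/13687882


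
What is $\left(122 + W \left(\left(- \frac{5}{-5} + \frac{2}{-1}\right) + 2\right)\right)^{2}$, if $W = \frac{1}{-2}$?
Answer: $\frac{59049}{4} \approx 14762.0$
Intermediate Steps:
$W = - \frac{1}{2} \approx -0.5$
$\left(122 + W \left(\left(- \frac{5}{-5} + \frac{2}{-1}\right) + 2\right)\right)^{2} = \left(122 - \frac{\left(- \frac{5}{-5} + \frac{2}{-1}\right) + 2}{2}\right)^{2} = \left(122 - \frac{\left(\left(-5\right) \left(- \frac{1}{5}\right) + 2 \left(-1\right)\right) + 2}{2}\right)^{2} = \left(122 - \frac{\left(1 - 2\right) + 2}{2}\right)^{2} = \left(122 - \frac{-1 + 2}{2}\right)^{2} = \left(122 - \frac{1}{2}\right)^{2} = \left(\frac{243}{2}\right)^{2} = \frac{59049}{4}$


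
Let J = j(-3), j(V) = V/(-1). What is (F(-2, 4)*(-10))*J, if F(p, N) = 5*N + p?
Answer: -540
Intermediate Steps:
j(V) = -V (j(V) = V*(-1) = -V)
J = 3 (J = -1*(-3) = 3)
F(p, N) = p + 5*N
(F(-2, 4)*(-10))*J = ((-2 + 5*4)*(-10))*3 = ((-2 + 20)*(-10))*3 = (18*(-10))*3 = -180*3 = -540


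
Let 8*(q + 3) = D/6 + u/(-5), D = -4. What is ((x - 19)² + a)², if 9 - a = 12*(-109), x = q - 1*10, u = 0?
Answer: 114158164129/20736 ≈ 5.5053e+6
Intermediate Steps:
q = -37/12 (q = -3 + (-4/6 + 0/(-5))/8 = -3 + (-4*⅙ + 0*(-⅕))/8 = -3 + (-⅔ + 0)/8 = -3 + (⅛)*(-⅔) = -3 - 1/12 = -37/12 ≈ -3.0833)
x = -157/12 (x = -37/12 - 1*10 = -37/12 - 10 = -157/12 ≈ -13.083)
a = 1317 (a = 9 - 12*(-109) = 9 - 1*(-1308) = 9 + 1308 = 1317)
((x - 19)² + a)² = ((-157/12 - 19)² + 1317)² = ((-385/12)² + 1317)² = (148225/144 + 1317)² = (337873/144)² = 114158164129/20736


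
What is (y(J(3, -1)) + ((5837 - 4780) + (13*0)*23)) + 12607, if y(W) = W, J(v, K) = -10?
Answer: 13654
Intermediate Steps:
(y(J(3, -1)) + ((5837 - 4780) + (13*0)*23)) + 12607 = (-10 + ((5837 - 4780) + (13*0)*23)) + 12607 = (-10 + (1057 + 0*23)) + 12607 = (-10 + (1057 + 0)) + 12607 = (-10 + 1057) + 12607 = 1047 + 12607 = 13654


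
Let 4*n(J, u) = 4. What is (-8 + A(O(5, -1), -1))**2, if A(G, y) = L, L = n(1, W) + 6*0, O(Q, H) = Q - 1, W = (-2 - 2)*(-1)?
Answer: 49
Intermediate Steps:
W = 4 (W = -4*(-1) = 4)
n(J, u) = 1 (n(J, u) = (1/4)*4 = 1)
O(Q, H) = -1 + Q
L = 1 (L = 1 + 6*0 = 1 + 0 = 1)
A(G, y) = 1
(-8 + A(O(5, -1), -1))**2 = (-8 + 1)**2 = (-7)**2 = 49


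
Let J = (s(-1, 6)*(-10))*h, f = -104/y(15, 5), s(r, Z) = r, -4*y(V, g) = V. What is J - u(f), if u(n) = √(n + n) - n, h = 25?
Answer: 4166/15 - 8*√195/15 ≈ 270.29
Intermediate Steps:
y(V, g) = -V/4
f = 416/15 (f = -104/((-¼*15)) = -104/(-15/4) = -104*(-4/15) = 416/15 ≈ 27.733)
u(n) = -n + √2*√n (u(n) = √(2*n) - n = √2*√n - n = -n + √2*√n)
J = 250 (J = -1*(-10)*25 = 10*25 = 250)
J - u(f) = 250 - (-1*416/15 + √2*√(416/15)) = 250 - (-416/15 + √2*(4*√390/15)) = 250 - (-416/15 + 8*√195/15) = 250 + (416/15 - 8*√195/15) = 4166/15 - 8*√195/15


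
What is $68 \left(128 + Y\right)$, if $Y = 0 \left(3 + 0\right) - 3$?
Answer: $8500$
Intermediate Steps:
$Y = -3$ ($Y = 0 \cdot 3 - 3 = 0 - 3 = -3$)
$68 \left(128 + Y\right) = 68 \left(128 - 3\right) = 68 \cdot 125 = 8500$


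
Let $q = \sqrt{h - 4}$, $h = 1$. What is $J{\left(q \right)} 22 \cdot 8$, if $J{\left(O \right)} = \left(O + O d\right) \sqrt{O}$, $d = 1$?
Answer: $352 \cdot 3^{\frac{3}{4}} i^{\frac{3}{2}} \approx -567.37 + 567.37 i$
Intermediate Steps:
$q = i \sqrt{3}$ ($q = \sqrt{1 - 4} = \sqrt{-3} = i \sqrt{3} \approx 1.732 i$)
$J{\left(O \right)} = 2 O^{\frac{3}{2}}$ ($J{\left(O \right)} = \left(O + O 1\right) \sqrt{O} = \left(O + O\right) \sqrt{O} = 2 O \sqrt{O} = 2 O^{\frac{3}{2}}$)
$J{\left(q \right)} 22 \cdot 8 = 2 \left(i \sqrt{3}\right)^{\frac{3}{2}} \cdot 22 \cdot 8 = 2 \cdot 3^{\frac{3}{4}} i^{\frac{3}{2}} \cdot 22 \cdot 8 = 44 \cdot 3^{\frac{3}{4}} i^{\frac{3}{2}} \cdot 8 = 352 \cdot 3^{\frac{3}{4}} i^{\frac{3}{2}}$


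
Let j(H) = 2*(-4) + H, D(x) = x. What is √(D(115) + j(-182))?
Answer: 5*I*√3 ≈ 8.6602*I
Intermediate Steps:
j(H) = -8 + H
√(D(115) + j(-182)) = √(115 + (-8 - 182)) = √(115 - 190) = √(-75) = 5*I*√3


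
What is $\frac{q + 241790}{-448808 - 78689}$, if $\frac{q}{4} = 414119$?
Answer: $- \frac{1898266}{527497} \approx -3.5986$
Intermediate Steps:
$q = 1656476$ ($q = 4 \cdot 414119 = 1656476$)
$\frac{q + 241790}{-448808 - 78689} = \frac{1656476 + 241790}{-448808 - 78689} = \frac{1898266}{-527497} = 1898266 \left(- \frac{1}{527497}\right) = - \frac{1898266}{527497}$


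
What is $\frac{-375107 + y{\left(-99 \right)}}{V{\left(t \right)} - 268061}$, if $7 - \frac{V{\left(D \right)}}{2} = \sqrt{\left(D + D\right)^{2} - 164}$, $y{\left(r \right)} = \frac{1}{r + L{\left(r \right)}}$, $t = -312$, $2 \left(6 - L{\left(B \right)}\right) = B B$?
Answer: $\frac{334718652949239}{239180784774769} - \frac{14984774444 \sqrt{97303}}{717542354324307} \approx 1.3929$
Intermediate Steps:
$L{\left(B \right)} = 6 - \frac{B^{2}}{2}$ ($L{\left(B \right)} = 6 - \frac{B B}{2} = 6 - \frac{B^{2}}{2}$)
$y{\left(r \right)} = \frac{1}{6 + r - \frac{r^{2}}{2}}$ ($y{\left(r \right)} = \frac{1}{r - \left(-6 + \frac{r^{2}}{2}\right)} = \frac{1}{6 + r - \frac{r^{2}}{2}}$)
$V{\left(D \right)} = 14 - 2 \sqrt{-164 + 4 D^{2}}$ ($V{\left(D \right)} = 14 - 2 \sqrt{\left(D + D\right)^{2} - 164} = 14 - 2 \sqrt{\left(2 D\right)^{2} - 164} = 14 - 2 \sqrt{4 D^{2} - 164} = 14 - 2 \sqrt{-164 + 4 D^{2}}$)
$\frac{-375107 + y{\left(-99 \right)}}{V{\left(t \right)} - 268061} = \frac{-375107 + \frac{2}{12 - \left(-99\right)^{2} + 2 \left(-99\right)}}{\left(14 - 4 \sqrt{-41 + \left(-312\right)^{2}}\right) - 268061} = \frac{-375107 + \frac{2}{12 - 9801 - 198}}{\left(14 - 4 \sqrt{-41 + 97344}\right) - 268061} = \frac{-375107 + \frac{2}{12 - 9801 - 198}}{\left(14 - 4 \sqrt{97303}\right) - 268061} = \frac{-375107 + \frac{2}{-9987}}{-268047 - 4 \sqrt{97303}} = \frac{-375107 + 2 \left(- \frac{1}{9987}\right)}{-268047 - 4 \sqrt{97303}} = \frac{-375107 - \frac{2}{9987}}{-268047 - 4 \sqrt{97303}} = - \frac{3746193611}{9987 \left(-268047 - 4 \sqrt{97303}\right)}$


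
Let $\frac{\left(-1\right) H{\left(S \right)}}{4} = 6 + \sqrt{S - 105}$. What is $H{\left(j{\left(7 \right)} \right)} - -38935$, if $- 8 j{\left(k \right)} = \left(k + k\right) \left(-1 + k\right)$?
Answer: $38911 - 2 i \sqrt{462} \approx 38911.0 - 42.988 i$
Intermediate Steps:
$j{\left(k \right)} = - \frac{k \left(-1 + k\right)}{4}$ ($j{\left(k \right)} = - \frac{\left(k + k\right) \left(-1 + k\right)}{8} = - \frac{2 k \left(-1 + k\right)}{8} = - \frac{k \left(-1 + k\right)}{4}$)
$H{\left(S \right)} = -24 - 4 \sqrt{-105 + S}$ ($H{\left(S \right)} = - 4 \left(6 + \sqrt{S - 105}\right) = - 4 \left(6 + \sqrt{-105 + S}\right) = -24 - 4 \sqrt{-105 + S}$)
$H{\left(j{\left(7 \right)} \right)} - -38935 = \left(-24 - 4 \sqrt{-105 + \frac{1}{4} \cdot 7 \left(1 - 7\right)}\right) - -38935 = \left(-24 - 4 \sqrt{-105 + \frac{1}{4} \cdot 7 \left(1 - 7\right)}\right) + 38935 = \left(-24 - 4 \sqrt{-105 + \frac{1}{4} \cdot 7 \left(-6\right)}\right) + 38935 = \left(-24 - 4 \sqrt{-105 - \frac{21}{2}}\right) + 38935 = \left(-24 - 4 \sqrt{- \frac{231}{2}}\right) + 38935 = \left(-24 - 4 \frac{i \sqrt{462}}{2}\right) + 38935 = \left(-24 - 2 i \sqrt{462}\right) + 38935 = 38911 - 2 i \sqrt{462}$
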